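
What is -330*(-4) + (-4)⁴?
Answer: 1576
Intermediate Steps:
-330*(-4) + (-4)⁴ = -55*(-24) + 256 = 1320 + 256 = 1576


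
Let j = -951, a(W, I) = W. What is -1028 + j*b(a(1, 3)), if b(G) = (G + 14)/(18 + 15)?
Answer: -16063/11 ≈ -1460.3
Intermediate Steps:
b(G) = 14/33 + G/33 (b(G) = (14 + G)/33 = (14 + G)*(1/33) = 14/33 + G/33)
-1028 + j*b(a(1, 3)) = -1028 - 951*(14/33 + (1/33)*1) = -1028 - 951*(14/33 + 1/33) = -1028 - 951*5/11 = -1028 - 4755/11 = -16063/11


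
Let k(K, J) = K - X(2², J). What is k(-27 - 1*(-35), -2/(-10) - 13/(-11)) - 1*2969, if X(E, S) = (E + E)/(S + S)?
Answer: -56314/19 ≈ -2963.9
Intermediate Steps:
X(E, S) = E/S (X(E, S) = (2*E)/((2*S)) = (2*E)*(1/(2*S)) = E/S)
k(K, J) = K - 4/J (k(K, J) = K - 2²/J = K - 4/J)
k(-27 - 1*(-35), -2/(-10) - 13/(-11)) - 1*2969 = ((-27 - 1*(-35)) - 4/(-2/(-10) - 13/(-11))) - 1*2969 = ((-27 + 35) - 4/(-2*(-⅒) - 13*(-1/11))) - 2969 = (8 - 4/(⅕ + 13/11)) - 2969 = (8 - 4/76/55) - 2969 = (8 - 4*55/76) - 2969 = (8 - 55/19) - 2969 = 97/19 - 2969 = -56314/19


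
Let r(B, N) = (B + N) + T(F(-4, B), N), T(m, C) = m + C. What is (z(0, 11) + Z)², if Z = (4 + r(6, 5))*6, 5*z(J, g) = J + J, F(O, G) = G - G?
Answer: 14400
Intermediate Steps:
F(O, G) = 0
z(J, g) = 2*J/5 (z(J, g) = (J + J)/5 = (2*J)/5 = 2*J/5)
T(m, C) = C + m
r(B, N) = B + 2*N (r(B, N) = (B + N) + (N + 0) = (B + N) + N = B + 2*N)
Z = 120 (Z = (4 + (6 + 2*5))*6 = (4 + (6 + 10))*6 = (4 + 16)*6 = 20*6 = 120)
(z(0, 11) + Z)² = ((⅖)*0 + 120)² = (0 + 120)² = 120² = 14400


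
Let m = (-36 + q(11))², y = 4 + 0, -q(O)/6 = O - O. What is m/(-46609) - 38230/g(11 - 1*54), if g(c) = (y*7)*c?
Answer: 890150843/28058618 ≈ 31.725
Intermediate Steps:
q(O) = 0 (q(O) = -6*(O - O) = -6*0 = 0)
y = 4
m = 1296 (m = (-36 + 0)² = (-36)² = 1296)
g(c) = 28*c (g(c) = (4*7)*c = 28*c)
m/(-46609) - 38230/g(11 - 1*54) = 1296/(-46609) - 38230*1/(28*(11 - 1*54)) = 1296*(-1/46609) - 38230*1/(28*(11 - 54)) = -1296/46609 - 38230/(28*(-43)) = -1296/46609 - 38230/(-1204) = -1296/46609 - 38230*(-1/1204) = -1296/46609 + 19115/602 = 890150843/28058618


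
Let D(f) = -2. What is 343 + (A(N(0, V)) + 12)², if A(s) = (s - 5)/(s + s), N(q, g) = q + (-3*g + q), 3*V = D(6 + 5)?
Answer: 7513/16 ≈ 469.56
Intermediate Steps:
V = -⅔ (V = (⅓)*(-2) = -⅔ ≈ -0.66667)
N(q, g) = -3*g + 2*q (N(q, g) = q + (q - 3*g) = -3*g + 2*q)
A(s) = (-5 + s)/(2*s) (A(s) = (-5 + s)/((2*s)) = (-5 + s)*(1/(2*s)) = (-5 + s)/(2*s))
343 + (A(N(0, V)) + 12)² = 343 + ((-5 + (-3*(-⅔) + 2*0))/(2*(-3*(-⅔) + 2*0)) + 12)² = 343 + ((-5 + (2 + 0))/(2*(2 + 0)) + 12)² = 343 + ((½)*(-5 + 2)/2 + 12)² = 343 + ((½)*(½)*(-3) + 12)² = 343 + (-¾ + 12)² = 343 + (45/4)² = 343 + 2025/16 = 7513/16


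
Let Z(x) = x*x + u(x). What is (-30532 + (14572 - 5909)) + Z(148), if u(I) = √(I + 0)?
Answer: 35 + 2*√37 ≈ 47.166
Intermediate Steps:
u(I) = √I
Z(x) = √x + x² (Z(x) = x*x + √x = x² + √x = √x + x²)
(-30532 + (14572 - 5909)) + Z(148) = (-30532 + (14572 - 5909)) + (√148 + 148²) = (-30532 + 8663) + (2*√37 + 21904) = -21869 + (21904 + 2*√37) = 35 + 2*√37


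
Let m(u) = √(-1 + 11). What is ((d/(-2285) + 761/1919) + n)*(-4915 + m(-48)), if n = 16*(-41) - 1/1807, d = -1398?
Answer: 5101630050748078/1584708281 - 5189857630466*√10/7923541405 ≈ 3.2172e+6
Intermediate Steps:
m(u) = √10
n = -1185393/1807 (n = -656 - 1*1/1807 = -656 - 1/1807 = -1185393/1807 ≈ -656.00)
((d/(-2285) + 761/1919) + n)*(-4915 + m(-48)) = ((-1398/(-2285) + 761/1919) - 1185393/1807)*(-4915 + √10) = ((-1398*(-1/2285) + 761*(1/1919)) - 1185393/1807)*(-4915 + √10) = ((1398/2285 + 761/1919) - 1185393/1807)*(-4915 + √10) = (4421647/4384915 - 1185393/1807)*(-4915 + √10) = -5189857630466*(-4915 + √10)/7923541405 = 5101630050748078/1584708281 - 5189857630466*√10/7923541405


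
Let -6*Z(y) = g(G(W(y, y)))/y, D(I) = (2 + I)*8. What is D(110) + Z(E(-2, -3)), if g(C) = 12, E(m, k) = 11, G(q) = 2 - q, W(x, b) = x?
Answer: 9854/11 ≈ 895.82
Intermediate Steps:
D(I) = 16 + 8*I
Z(y) = -2/y
D(110) + Z(E(-2, -3)) = (16 + 8*110) - 2/11 = (16 + 880) - 2*1/11 = 896 - 2/11 = 9854/11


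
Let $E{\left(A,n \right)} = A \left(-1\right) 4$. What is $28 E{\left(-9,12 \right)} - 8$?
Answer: $1000$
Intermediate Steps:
$E{\left(A,n \right)} = - 4 A$ ($E{\left(A,n \right)} = - A 4 = - 4 A$)
$28 E{\left(-9,12 \right)} - 8 = 28 \left(\left(-4\right) \left(-9\right)\right) - 8 = 28 \cdot 36 - 8 = 1008 - 8 = 1000$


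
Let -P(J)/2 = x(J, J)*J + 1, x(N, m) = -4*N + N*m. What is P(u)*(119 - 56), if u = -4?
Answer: 16002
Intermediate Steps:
P(J) = -2 - 2*J**2*(-4 + J) (P(J) = -2*((J*(-4 + J))*J + 1) = -2*(J**2*(-4 + J) + 1) = -2*(1 + J**2*(-4 + J)) = -2 - 2*J**2*(-4 + J))
P(u)*(119 - 56) = (-2 + 2*(-4)**2*(4 - 1*(-4)))*(119 - 56) = (-2 + 2*16*(4 + 4))*63 = (-2 + 2*16*8)*63 = (-2 + 256)*63 = 254*63 = 16002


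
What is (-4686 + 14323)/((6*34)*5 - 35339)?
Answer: -9637/34319 ≈ -0.28081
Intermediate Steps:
(-4686 + 14323)/((6*34)*5 - 35339) = 9637/(204*5 - 35339) = 9637/(1020 - 35339) = 9637/(-34319) = 9637*(-1/34319) = -9637/34319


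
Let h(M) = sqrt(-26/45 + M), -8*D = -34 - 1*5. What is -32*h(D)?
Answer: -8*sqrt(15470)/15 ≈ -66.335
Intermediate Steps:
D = 39/8 (D = -(-34 - 1*5)/8 = -(-34 - 5)/8 = -1/8*(-39) = 39/8 ≈ 4.8750)
h(M) = sqrt(-26/45 + M) (h(M) = sqrt(-26*1/45 + M) = sqrt(-26/45 + M))
-32*h(D) = -32*sqrt(-130 + 225*(39/8))/15 = -32*sqrt(-130 + 8775/8)/15 = -32*sqrt(7735/8)/15 = -32*sqrt(15470)/4/15 = -8*sqrt(15470)/15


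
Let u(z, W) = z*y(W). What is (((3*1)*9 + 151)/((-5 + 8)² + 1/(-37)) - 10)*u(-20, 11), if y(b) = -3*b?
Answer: 538890/83 ≈ 6492.6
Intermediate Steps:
u(z, W) = -3*W*z (u(z, W) = z*(-3*W) = -3*W*z)
(((3*1)*9 + 151)/((-5 + 8)² + 1/(-37)) - 10)*u(-20, 11) = (((3*1)*9 + 151)/((-5 + 8)² + 1/(-37)) - 10)*(-3*11*(-20)) = ((3*9 + 151)/(3² - 1/37) - 10)*660 = ((27 + 151)/(9 - 1/37) - 10)*660 = (178/(332/37) - 10)*660 = (178*(37/332) - 10)*660 = (3293/166 - 10)*660 = (1633/166)*660 = 538890/83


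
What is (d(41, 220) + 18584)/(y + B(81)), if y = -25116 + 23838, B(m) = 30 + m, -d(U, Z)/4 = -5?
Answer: -18604/1167 ≈ -15.942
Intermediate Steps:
d(U, Z) = 20 (d(U, Z) = -4*(-5) = 20)
y = -1278
(d(41, 220) + 18584)/(y + B(81)) = (20 + 18584)/(-1278 + (30 + 81)) = 18604/(-1278 + 111) = 18604/(-1167) = 18604*(-1/1167) = -18604/1167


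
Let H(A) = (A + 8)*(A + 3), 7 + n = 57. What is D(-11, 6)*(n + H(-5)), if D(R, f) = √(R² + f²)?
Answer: 44*√157 ≈ 551.32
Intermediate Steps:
n = 50 (n = -7 + 57 = 50)
H(A) = (3 + A)*(8 + A) (H(A) = (8 + A)*(3 + A) = (3 + A)*(8 + A))
D(-11, 6)*(n + H(-5)) = √((-11)² + 6²)*(50 + (24 + (-5)² + 11*(-5))) = √(121 + 36)*(50 + (24 + 25 - 55)) = √157*(50 - 6) = √157*44 = 44*√157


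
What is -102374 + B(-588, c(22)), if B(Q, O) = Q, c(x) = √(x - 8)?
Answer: -102962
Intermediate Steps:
c(x) = √(-8 + x)
-102374 + B(-588, c(22)) = -102374 - 588 = -102962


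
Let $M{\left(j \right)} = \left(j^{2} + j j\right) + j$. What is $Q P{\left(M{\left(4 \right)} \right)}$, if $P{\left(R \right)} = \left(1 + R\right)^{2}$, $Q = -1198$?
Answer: $-1640062$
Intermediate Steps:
$M{\left(j \right)} = j + 2 j^{2}$ ($M{\left(j \right)} = \left(j^{2} + j^{2}\right) + j = 2 j^{2} + j = j + 2 j^{2}$)
$Q P{\left(M{\left(4 \right)} \right)} = - 1198 \left(1 + 4 \left(1 + 2 \cdot 4\right)\right)^{2} = - 1198 \left(1 + 4 \left(1 + 8\right)\right)^{2} = - 1198 \left(1 + 4 \cdot 9\right)^{2} = - 1198 \left(1 + 36\right)^{2} = - 1198 \cdot 37^{2} = \left(-1198\right) 1369 = -1640062$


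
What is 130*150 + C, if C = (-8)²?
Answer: 19564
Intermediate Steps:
C = 64
130*150 + C = 130*150 + 64 = 19500 + 64 = 19564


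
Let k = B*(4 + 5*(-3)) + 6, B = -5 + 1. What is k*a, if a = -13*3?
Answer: -1950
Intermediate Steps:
B = -4
a = -39
k = 50 (k = -4*(4 + 5*(-3)) + 6 = -4*(4 - 15) + 6 = -4*(-11) + 6 = 44 + 6 = 50)
k*a = 50*(-39) = -1950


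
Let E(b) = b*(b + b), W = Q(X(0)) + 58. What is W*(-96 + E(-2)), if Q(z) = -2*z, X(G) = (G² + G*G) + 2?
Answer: -4752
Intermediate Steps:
X(G) = 2 + 2*G² (X(G) = (G² + G²) + 2 = 2*G² + 2 = 2 + 2*G²)
W = 54 (W = -2*(2 + 2*0²) + 58 = -2*(2 + 2*0) + 58 = -2*(2 + 0) + 58 = -2*2 + 58 = -4 + 58 = 54)
E(b) = 2*b² (E(b) = b*(2*b) = 2*b²)
W*(-96 + E(-2)) = 54*(-96 + 2*(-2)²) = 54*(-96 + 2*4) = 54*(-96 + 8) = 54*(-88) = -4752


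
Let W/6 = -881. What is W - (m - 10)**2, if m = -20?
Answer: -6186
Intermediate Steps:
W = -5286 (W = 6*(-881) = -5286)
W - (m - 10)**2 = -5286 - (-20 - 10)**2 = -5286 - 1*(-30)**2 = -5286 - 1*900 = -5286 - 900 = -6186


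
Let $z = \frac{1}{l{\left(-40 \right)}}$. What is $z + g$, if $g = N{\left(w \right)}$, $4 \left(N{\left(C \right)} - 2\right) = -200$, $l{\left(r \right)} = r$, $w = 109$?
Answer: $- \frac{1921}{40} \approx -48.025$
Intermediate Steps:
$N{\left(C \right)} = -48$ ($N{\left(C \right)} = 2 + \frac{1}{4} \left(-200\right) = 2 - 50 = -48$)
$z = - \frac{1}{40}$ ($z = \frac{1}{-40} = - \frac{1}{40} \approx -0.025$)
$g = -48$
$z + g = - \frac{1}{40} - 48 = - \frac{1921}{40}$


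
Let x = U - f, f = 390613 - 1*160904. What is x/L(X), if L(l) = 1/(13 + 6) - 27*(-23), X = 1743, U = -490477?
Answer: -6841767/5900 ≈ -1159.6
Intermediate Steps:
f = 229709 (f = 390613 - 160904 = 229709)
L(l) = 11800/19 (L(l) = 1/19 + 621 = 11800/19)
x = -720186 (x = -490477 - 1*229709 = -490477 - 229709 = -720186)
x/L(X) = -720186/11800/19 = -720186*19/11800 = -6841767/5900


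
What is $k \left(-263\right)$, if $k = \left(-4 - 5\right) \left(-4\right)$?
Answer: $-9468$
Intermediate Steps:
$k = 36$ ($k = \left(-9\right) \left(-4\right) = 36$)
$k \left(-263\right) = 36 \left(-263\right) = -9468$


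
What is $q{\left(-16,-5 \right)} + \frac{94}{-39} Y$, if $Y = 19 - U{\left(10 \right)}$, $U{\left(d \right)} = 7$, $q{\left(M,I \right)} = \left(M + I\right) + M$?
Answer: $- \frac{857}{13} \approx -65.923$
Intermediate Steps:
$q{\left(M,I \right)} = I + 2 M$ ($q{\left(M,I \right)} = \left(I + M\right) + M = I + 2 M$)
$Y = 12$ ($Y = 19 - 7 = 12$)
$q{\left(-16,-5 \right)} + \frac{94}{-39} Y = \left(-5 + 2 \left(-16\right)\right) + \frac{94}{-39} \cdot 12 = \left(-5 - 32\right) + 94 \left(- \frac{1}{39}\right) 12 = -37 - \frac{376}{13} = - \frac{857}{13}$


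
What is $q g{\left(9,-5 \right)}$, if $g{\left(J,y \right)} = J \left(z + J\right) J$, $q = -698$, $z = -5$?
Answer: $-226152$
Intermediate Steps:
$g{\left(J,y \right)} = J^{2} \left(-5 + J\right)$ ($g{\left(J,y \right)} = J \left(-5 + J\right) J = J^{2} \left(-5 + J\right)$)
$q g{\left(9,-5 \right)} = - 698 \cdot 9^{2} \left(-5 + 9\right) = - 698 \cdot 81 \cdot 4 = \left(-698\right) 324 = -226152$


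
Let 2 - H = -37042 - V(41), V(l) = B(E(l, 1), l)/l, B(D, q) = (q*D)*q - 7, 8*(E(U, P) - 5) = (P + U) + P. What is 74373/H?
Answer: 8131448/4096633 ≈ 1.9849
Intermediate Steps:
E(U, P) = 5 + P/4 + U/8 (E(U, P) = 5 + ((P + U) + P)/8 = 5 + (U + 2*P)/8 = 5 + (P/4 + U/8) = 5 + P/4 + U/8)
B(D, q) = -7 + D*q² (B(D, q) = (D*q)*q - 7 = D*q² - 7 = -7 + D*q²)
V(l) = (-7 + l²*(21/4 + l/8))/l (V(l) = (-7 + (5 + (¼)*1 + l/8)*l²)/l = (-7 + (5 + ¼ + l/8)*l²)/l = (-7 + (21/4 + l/8)*l²)/l = (-7 + l²*(21/4 + l/8))/l)
H = 12289899/328 (H = 2 - (-37042 - (-56 + 41²*(42 + 41))/(8*41)) = 2 - (-37042 - (-56 + 1681*83)/(8*41)) = 2 - (-37042 - (-56 + 139523)/(8*41)) = 2 - (-37042 - 139467/(8*41)) = 2 - (-37042 - 1*139467/328) = 2 - (-37042 - 139467/328) = 2 - 1*(-12289243/328) = 2 + 12289243/328 = 12289899/328 ≈ 37469.)
74373/H = 74373/(12289899/328) = 74373*(328/12289899) = 8131448/4096633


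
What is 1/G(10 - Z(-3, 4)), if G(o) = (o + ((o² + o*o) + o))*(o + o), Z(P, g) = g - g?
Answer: 1/4400 ≈ 0.00022727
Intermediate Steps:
Z(P, g) = 0
G(o) = 2*o*(2*o + 2*o²) (G(o) = (o + ((o² + o²) + o))*(2*o) = (o + (2*o² + o))*(2*o) = (o + (o + 2*o²))*(2*o) = (2*o + 2*o²)*(2*o) = 2*o*(2*o + 2*o²))
1/G(10 - Z(-3, 4)) = 1/(4*(10 - 1*0)²*(1 + (10 - 1*0))) = 1/(4*(10 + 0)²*(1 + (10 + 0))) = 1/(4*10²*(1 + 10)) = 1/(4*100*11) = 1/4400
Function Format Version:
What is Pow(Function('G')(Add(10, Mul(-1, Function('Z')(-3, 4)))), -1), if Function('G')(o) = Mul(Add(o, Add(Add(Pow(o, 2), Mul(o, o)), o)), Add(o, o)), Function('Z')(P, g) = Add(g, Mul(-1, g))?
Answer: Rational(1, 4400) ≈ 0.00022727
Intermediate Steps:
Function('Z')(P, g) = 0
Function('G')(o) = Mul(2, o, Add(Mul(2, o), Mul(2, Pow(o, 2)))) (Function('G')(o) = Mul(Add(o, Add(Add(Pow(o, 2), Pow(o, 2)), o)), Mul(2, o)) = Mul(Add(o, Add(Mul(2, Pow(o, 2)), o)), Mul(2, o)) = Mul(Add(o, Add(o, Mul(2, Pow(o, 2)))), Mul(2, o)) = Mul(Add(Mul(2, o), Mul(2, Pow(o, 2))), Mul(2, o)) = Mul(2, o, Add(Mul(2, o), Mul(2, Pow(o, 2)))))
Pow(Function('G')(Add(10, Mul(-1, Function('Z')(-3, 4)))), -1) = Pow(Mul(4, Pow(Add(10, Mul(-1, 0)), 2), Add(1, Add(10, Mul(-1, 0)))), -1) = Pow(Mul(4, Pow(Add(10, 0), 2), Add(1, Add(10, 0))), -1) = Pow(Mul(4, Pow(10, 2), Add(1, 10)), -1) = Pow(Mul(4, 100, 11), -1) = Pow(4400, -1) = Rational(1, 4400)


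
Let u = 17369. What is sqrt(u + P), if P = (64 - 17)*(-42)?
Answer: sqrt(15395) ≈ 124.08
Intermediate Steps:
P = -1974 (P = 47*(-42) = -1974)
sqrt(u + P) = sqrt(17369 - 1974) = sqrt(15395)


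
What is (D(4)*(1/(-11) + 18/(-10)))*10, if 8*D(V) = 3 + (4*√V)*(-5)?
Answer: 962/11 ≈ 87.455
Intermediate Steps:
D(V) = 3/8 - 5*√V/2 (D(V) = (3 + (4*√V)*(-5))/8 = (3 - 20*√V)/8 = 3/8 - 5*√V/2)
(D(4)*(1/(-11) + 18/(-10)))*10 = ((3/8 - 5*√4/2)*(1/(-11) + 18/(-10)))*10 = ((3/8 - 5/2*2)*(1*(-1/11) + 18*(-⅒)))*10 = ((3/8 - 5)*(-1/11 - 9/5))*10 = -37/8*(-104/55)*10 = (481/55)*10 = 962/11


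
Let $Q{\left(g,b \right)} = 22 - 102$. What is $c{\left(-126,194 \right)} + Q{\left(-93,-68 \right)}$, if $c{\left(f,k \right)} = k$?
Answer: $114$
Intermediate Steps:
$Q{\left(g,b \right)} = -80$ ($Q{\left(g,b \right)} = 22 - 102 = -80$)
$c{\left(-126,194 \right)} + Q{\left(-93,-68 \right)} = 194 - 80 = 114$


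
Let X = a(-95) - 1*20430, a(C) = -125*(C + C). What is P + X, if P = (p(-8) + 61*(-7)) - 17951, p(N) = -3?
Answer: -15061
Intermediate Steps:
a(C) = -250*C
X = 3320 (X = -250*(-95) - 1*20430 = 23750 - 20430 = 3320)
P = -18381 (P = (-3 + 61*(-7)) - 17951 = (-3 - 427) - 17951 = -430 - 17951 = -18381)
P + X = -18381 + 3320 = -15061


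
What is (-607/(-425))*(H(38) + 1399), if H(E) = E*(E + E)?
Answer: 2602209/425 ≈ 6122.8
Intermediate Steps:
H(E) = 2*E**2 (H(E) = E*(2*E) = 2*E**2)
(-607/(-425))*(H(38) + 1399) = (-607/(-425))*(2*38**2 + 1399) = (-607*(-1/425))*(2*1444 + 1399) = 607*(2888 + 1399)/425 = (607/425)*4287 = 2602209/425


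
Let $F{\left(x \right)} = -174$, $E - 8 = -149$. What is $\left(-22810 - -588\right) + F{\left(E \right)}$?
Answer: $-22396$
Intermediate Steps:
$E = -141$ ($E = 8 - 149 = -141$)
$\left(-22810 - -588\right) + F{\left(E \right)} = \left(-22810 - -588\right) - 174 = \left(-22810 + 588\right) - 174 = -22222 - 174 = -22396$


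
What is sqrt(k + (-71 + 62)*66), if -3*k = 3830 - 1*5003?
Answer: I*sqrt(203) ≈ 14.248*I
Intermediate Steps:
k = 391 (k = -(3830 - 1*5003)/3 = -(3830 - 5003)/3 = -1/3*(-1173) = 391)
sqrt(k + (-71 + 62)*66) = sqrt(391 + (-71 + 62)*66) = sqrt(391 - 9*66) = sqrt(391 - 594) = sqrt(-203) = I*sqrt(203)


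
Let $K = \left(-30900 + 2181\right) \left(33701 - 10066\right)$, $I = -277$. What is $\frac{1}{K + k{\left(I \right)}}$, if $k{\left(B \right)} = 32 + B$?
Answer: $- \frac{1}{678773810} \approx -1.4732 \cdot 10^{-9}$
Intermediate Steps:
$K = -678773565$ ($K = \left(-28719\right) 23635 = -678773565$)
$\frac{1}{K + k{\left(I \right)}} = \frac{1}{-678773565 + \left(32 - 277\right)} = \frac{1}{-678773565 - 245} = \frac{1}{-678773810} = - \frac{1}{678773810}$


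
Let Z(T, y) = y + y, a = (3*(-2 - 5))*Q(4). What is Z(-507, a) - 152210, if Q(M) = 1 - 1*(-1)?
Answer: -152294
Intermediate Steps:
Q(M) = 2 (Q(M) = 1 + 1 = 2)
a = -42 (a = (3*(-2 - 5))*2 = (3*(-7))*2 = -21*2 = -42)
Z(T, y) = 2*y
Z(-507, a) - 152210 = 2*(-42) - 152210 = -84 - 152210 = -152294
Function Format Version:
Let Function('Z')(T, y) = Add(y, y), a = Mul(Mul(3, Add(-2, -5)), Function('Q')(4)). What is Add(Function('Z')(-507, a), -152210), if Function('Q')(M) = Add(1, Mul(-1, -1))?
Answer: -152294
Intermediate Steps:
Function('Q')(M) = 2 (Function('Q')(M) = Add(1, 1) = 2)
a = -42 (a = Mul(Mul(3, Add(-2, -5)), 2) = Mul(Mul(3, -7), 2) = Mul(-21, 2) = -42)
Function('Z')(T, y) = Mul(2, y)
Add(Function('Z')(-507, a), -152210) = Add(Mul(2, -42), -152210) = Add(-84, -152210) = -152294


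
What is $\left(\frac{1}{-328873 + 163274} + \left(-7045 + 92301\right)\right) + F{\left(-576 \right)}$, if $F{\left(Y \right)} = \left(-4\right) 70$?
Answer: $\frac{14071940623}{165599} \approx 84976.0$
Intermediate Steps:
$F{\left(Y \right)} = -280$
$\left(\frac{1}{-328873 + 163274} + \left(-7045 + 92301\right)\right) + F{\left(-576 \right)} = \left(\frac{1}{-328873 + 163274} + \left(-7045 + 92301\right)\right) - 280 = \left(\frac{1}{-165599} + 85256\right) - 280 = \left(- \frac{1}{165599} + 85256\right) - 280 = \frac{14118308343}{165599} - 280 = \frac{14071940623}{165599}$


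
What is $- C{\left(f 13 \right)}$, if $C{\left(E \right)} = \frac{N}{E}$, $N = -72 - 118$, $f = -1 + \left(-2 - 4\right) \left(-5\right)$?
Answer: $\frac{190}{377} \approx 0.50398$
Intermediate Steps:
$f = 29$ ($f = -1 + \left(-2 - 4\right) \left(-5\right) = -1 - -30 = -1 + 30 = 29$)
$N = -190$
$C{\left(E \right)} = - \frac{190}{E}$
$- C{\left(f 13 \right)} = - \frac{-190}{29 \cdot 13} = - \frac{-190}{377} = \left(-1\right) \left(- \frac{190}{377}\right) = \frac{190}{377}$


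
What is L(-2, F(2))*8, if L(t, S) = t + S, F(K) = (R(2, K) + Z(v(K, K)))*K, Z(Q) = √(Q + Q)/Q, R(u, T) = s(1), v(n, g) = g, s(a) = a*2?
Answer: 32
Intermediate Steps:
s(a) = 2*a
R(u, T) = 2 (R(u, T) = 2*1 = 2)
Z(Q) = √2/√Q (Z(Q) = √(2*Q)/Q = (√2*√Q)/Q = √2/√Q)
F(K) = K*(2 + √2/√K) (F(K) = (2 + √2/√K)*K = K*(2 + √2/√K))
L(t, S) = S + t
L(-2, F(2))*8 = ((2*2 + √2*√2) - 2)*8 = ((4 + 2) - 2)*8 = (6 - 2)*8 = 4*8 = 32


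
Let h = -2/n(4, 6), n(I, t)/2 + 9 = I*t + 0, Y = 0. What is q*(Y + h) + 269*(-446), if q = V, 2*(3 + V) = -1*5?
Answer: -3599209/30 ≈ -1.1997e+5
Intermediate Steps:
n(I, t) = -18 + 2*I*t (n(I, t) = -18 + 2*(I*t + 0) = -18 + 2*(I*t) = -18 + 2*I*t)
h = -1/15 (h = -2/(-18 + 2*4*6) = -2/(-18 + 48) = -2/30 = -2*1/30 = -1/15 ≈ -0.066667)
V = -11/2 (V = -3 + (-1*5)/2 = -3 + (1/2)*(-5) = -3 - 5/2 = -11/2 ≈ -5.5000)
q = -11/2 ≈ -5.5000
q*(Y + h) + 269*(-446) = -11*(0 - 1/15)/2 + 269*(-446) = -11/2*(-1/15) - 119974 = 11/30 - 119974 = -3599209/30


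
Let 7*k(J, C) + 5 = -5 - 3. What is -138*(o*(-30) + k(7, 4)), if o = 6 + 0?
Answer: 175674/7 ≈ 25096.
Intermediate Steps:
k(J, C) = -13/7 (k(J, C) = -5/7 + (-5 - 3)/7 = -5/7 + (⅐)*(-8) = -5/7 - 8/7 = -13/7)
o = 6
-138*(o*(-30) + k(7, 4)) = -138*(6*(-30) - 13/7) = -138*(-180 - 13/7) = -138*(-1273/7) = 175674/7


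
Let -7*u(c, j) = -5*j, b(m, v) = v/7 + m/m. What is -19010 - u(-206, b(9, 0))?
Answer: -133075/7 ≈ -19011.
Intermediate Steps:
b(m, v) = 1 + v/7 (b(m, v) = v*(1/7) + 1 = v/7 + 1 = 1 + v/7)
u(c, j) = 5*j/7 (u(c, j) = -(-5)*j/7 = 5*j/7)
-19010 - u(-206, b(9, 0)) = -19010 - 5*(1 + (1/7)*0)/7 = -19010 - 5*(1 + 0)/7 = -19010 - 5/7 = -133075/7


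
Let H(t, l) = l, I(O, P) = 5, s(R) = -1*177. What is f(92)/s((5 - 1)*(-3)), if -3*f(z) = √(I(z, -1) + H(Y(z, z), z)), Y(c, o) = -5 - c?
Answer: √97/531 ≈ 0.018548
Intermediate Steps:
s(R) = -177
f(z) = -√(5 + z)/3
f(92)/s((5 - 1)*(-3)) = -√(5 + 92)/3/(-177) = -√97/3*(-1/177) = √97/531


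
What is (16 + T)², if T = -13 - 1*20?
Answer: 289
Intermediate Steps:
T = -33 (T = -13 - 20 = -33)
(16 + T)² = (16 - 33)² = (-17)² = 289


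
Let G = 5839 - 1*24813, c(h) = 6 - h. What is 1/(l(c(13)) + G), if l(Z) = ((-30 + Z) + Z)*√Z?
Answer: I/(2*(-9487*I + 22*√7)) ≈ -5.2702e-5 + 3.2335e-7*I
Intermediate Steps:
G = -18974 (G = 5839 - 24813 = -18974)
l(Z) = √Z*(-30 + 2*Z) (l(Z) = (-30 + 2*Z)*√Z = √Z*(-30 + 2*Z))
1/(l(c(13)) + G) = 1/(2*√(6 - 1*13)*(-15 + (6 - 1*13)) - 18974) = 1/(2*√(6 - 13)*(-15 + (6 - 13)) - 18974) = 1/(2*√(-7)*(-15 - 7) - 18974) = 1/(2*(I*√7)*(-22) - 18974) = 1/(-44*I*√7 - 18974) = 1/(-18974 - 44*I*√7)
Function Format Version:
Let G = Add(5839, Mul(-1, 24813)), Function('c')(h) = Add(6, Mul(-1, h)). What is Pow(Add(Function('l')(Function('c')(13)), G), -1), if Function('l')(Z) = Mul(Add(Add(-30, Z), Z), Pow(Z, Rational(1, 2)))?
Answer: Mul(Rational(1, 2), I, Pow(Add(Mul(-9487, I), Mul(22, Pow(7, Rational(1, 2)))), -1)) ≈ Add(-5.2702e-5, Mul(3.2335e-7, I))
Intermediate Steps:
G = -18974 (G = Add(5839, -24813) = -18974)
Function('l')(Z) = Mul(Pow(Z, Rational(1, 2)), Add(-30, Mul(2, Z))) (Function('l')(Z) = Mul(Add(-30, Mul(2, Z)), Pow(Z, Rational(1, 2))) = Mul(Pow(Z, Rational(1, 2)), Add(-30, Mul(2, Z))))
Pow(Add(Function('l')(Function('c')(13)), G), -1) = Pow(Add(Mul(2, Pow(Add(6, Mul(-1, 13)), Rational(1, 2)), Add(-15, Add(6, Mul(-1, 13)))), -18974), -1) = Pow(Add(Mul(2, Pow(Add(6, -13), Rational(1, 2)), Add(-15, Add(6, -13))), -18974), -1) = Pow(Add(Mul(2, Pow(-7, Rational(1, 2)), Add(-15, -7)), -18974), -1) = Pow(Add(Mul(2, Mul(I, Pow(7, Rational(1, 2))), -22), -18974), -1) = Pow(Add(Mul(-44, I, Pow(7, Rational(1, 2))), -18974), -1) = Pow(Add(-18974, Mul(-44, I, Pow(7, Rational(1, 2)))), -1)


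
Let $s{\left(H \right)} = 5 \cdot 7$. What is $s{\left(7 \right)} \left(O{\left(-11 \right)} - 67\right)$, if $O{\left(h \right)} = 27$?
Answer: $-1400$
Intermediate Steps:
$s{\left(H \right)} = 35$
$s{\left(7 \right)} \left(O{\left(-11 \right)} - 67\right) = 35 \left(27 - 67\right) = 35 \left(-40\right) = -1400$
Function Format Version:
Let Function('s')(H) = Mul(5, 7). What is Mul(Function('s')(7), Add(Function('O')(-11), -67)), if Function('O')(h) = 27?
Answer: -1400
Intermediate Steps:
Function('s')(H) = 35
Mul(Function('s')(7), Add(Function('O')(-11), -67)) = Mul(35, Add(27, -67)) = Mul(35, -40) = -1400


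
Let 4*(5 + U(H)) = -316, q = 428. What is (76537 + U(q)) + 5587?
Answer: 82040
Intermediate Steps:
U(H) = -84 (U(H) = -5 + (1/4)*(-316) = -5 - 79 = -84)
(76537 + U(q)) + 5587 = (76537 - 84) + 5587 = 76453 + 5587 = 82040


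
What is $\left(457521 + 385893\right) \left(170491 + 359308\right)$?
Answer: $446839893786$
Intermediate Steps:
$\left(457521 + 385893\right) \left(170491 + 359308\right) = 843414 \cdot 529799 = 446839893786$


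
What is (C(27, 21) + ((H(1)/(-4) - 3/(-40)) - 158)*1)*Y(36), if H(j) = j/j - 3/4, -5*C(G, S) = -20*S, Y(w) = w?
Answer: -53271/20 ≈ -2663.6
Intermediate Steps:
C(G, S) = 4*S (C(G, S) = -(-4)*S = 4*S)
H(j) = ¼ (H(j) = 1 - 3*¼ = 1 - ¾ = ¼)
(C(27, 21) + ((H(1)/(-4) - 3/(-40)) - 158)*1)*Y(36) = (4*21 + (((¼)/(-4) - 3/(-40)) - 158)*1)*36 = (84 + (((¼)*(-¼) - 3*(-1/40)) - 158)*1)*36 = (84 + ((-1/16 + 3/40) - 158)*1)*36 = (84 + (1/80 - 158)*1)*36 = (84 - 12639/80*1)*36 = (84 - 12639/80)*36 = -5919/80*36 = -53271/20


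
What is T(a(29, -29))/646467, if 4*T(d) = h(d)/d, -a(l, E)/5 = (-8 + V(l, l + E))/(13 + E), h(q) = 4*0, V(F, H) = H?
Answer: 0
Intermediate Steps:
h(q) = 0
a(l, E) = -5*(-8 + E + l)/(13 + E) (a(l, E) = -5*(-8 + (l + E))/(13 + E) = -5*(-8 + (E + l))/(13 + E) = -5*(-8 + E + l)/(13 + E))
T(d) = 0 (T(d) = (0/d)/4 = (¼)*0 = 0)
T(a(29, -29))/646467 = 0/646467 = 0*(1/646467) = 0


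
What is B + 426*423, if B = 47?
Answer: 180245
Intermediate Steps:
B + 426*423 = 47 + 426*423 = 47 + 180198 = 180245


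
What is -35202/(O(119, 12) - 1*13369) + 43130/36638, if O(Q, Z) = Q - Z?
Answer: 465430234/121473289 ≈ 3.8315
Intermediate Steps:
-35202/(O(119, 12) - 1*13369) + 43130/36638 = -35202/((119 - 1*12) - 1*13369) + 43130/36638 = -35202/((119 - 12) - 13369) + 43130*(1/36638) = -35202/(107 - 13369) + 21565/18319 = -35202/(-13262) + 21565/18319 = -35202*(-1/13262) + 21565/18319 = 17601/6631 + 21565/18319 = 465430234/121473289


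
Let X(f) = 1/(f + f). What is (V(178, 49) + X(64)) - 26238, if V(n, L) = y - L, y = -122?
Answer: -3380351/128 ≈ -26409.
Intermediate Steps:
X(f) = 1/(2*f)
V(n, L) = -122 - L
(V(178, 49) + X(64)) - 26238 = ((-122 - 1*49) + (1/2)/64) - 26238 = ((-122 - 49) + (1/2)*(1/64)) - 26238 = (-171 + 1/128) - 26238 = -21887/128 - 26238 = -3380351/128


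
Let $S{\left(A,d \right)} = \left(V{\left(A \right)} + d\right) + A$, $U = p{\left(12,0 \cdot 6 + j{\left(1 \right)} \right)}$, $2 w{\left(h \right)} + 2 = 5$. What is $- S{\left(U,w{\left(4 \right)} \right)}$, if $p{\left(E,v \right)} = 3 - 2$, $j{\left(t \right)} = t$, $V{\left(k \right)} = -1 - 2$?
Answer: $\frac{1}{2} \approx 0.5$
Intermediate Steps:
$V{\left(k \right)} = -3$
$w{\left(h \right)} = \frac{3}{2}$ ($w{\left(h \right)} = -1 + \frac{1}{2} \cdot 5 = -1 + \frac{5}{2} = \frac{3}{2}$)
$p{\left(E,v \right)} = 1$ ($p{\left(E,v \right)} = 3 - 2 = 1$)
$U = 1$
$S{\left(A,d \right)} = -3 + A + d$ ($S{\left(A,d \right)} = \left(-3 + d\right) + A = -3 + A + d$)
$- S{\left(U,w{\left(4 \right)} \right)} = - (-3 + 1 + \frac{3}{2}) = \left(-1\right) \left(- \frac{1}{2}\right) = \frac{1}{2}$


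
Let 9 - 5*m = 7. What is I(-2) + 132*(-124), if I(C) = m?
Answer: -81838/5 ≈ -16368.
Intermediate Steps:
m = ⅖ (m = 9/5 - ⅕*7 = 9/5 - 7/5 = ⅖ ≈ 0.40000)
I(C) = ⅖
I(-2) + 132*(-124) = ⅖ + 132*(-124) = ⅖ - 16368 = -81838/5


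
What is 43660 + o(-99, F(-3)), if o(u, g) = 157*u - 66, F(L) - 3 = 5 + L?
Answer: 28051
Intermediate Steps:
F(L) = 8 + L (F(L) = 3 + (5 + L) = 8 + L)
o(u, g) = -66 + 157*u
43660 + o(-99, F(-3)) = 43660 + (-66 + 157*(-99)) = 43660 + (-66 - 15543) = 43660 - 15609 = 28051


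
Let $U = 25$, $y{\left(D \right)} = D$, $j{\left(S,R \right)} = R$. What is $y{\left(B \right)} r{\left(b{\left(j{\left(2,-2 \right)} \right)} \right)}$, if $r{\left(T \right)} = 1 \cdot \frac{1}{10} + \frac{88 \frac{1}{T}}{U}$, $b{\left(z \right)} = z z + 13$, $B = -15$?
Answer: $- \frac{783}{170} \approx -4.6059$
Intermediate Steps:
$b{\left(z \right)} = 13 + z^{2}$ ($b{\left(z \right)} = z^{2} + 13 = 13 + z^{2}$)
$r{\left(T \right)} = \frac{1}{10} + \frac{88}{25 T}$ ($r{\left(T \right)} = 1 \cdot \frac{1}{10} + \frac{88 \frac{1}{T}}{25} = 1 \cdot \frac{1}{10} + \frac{88}{T} \frac{1}{25} = \frac{1}{10} + \frac{88}{25 T}$)
$y{\left(B \right)} r{\left(b{\left(j{\left(2,-2 \right)} \right)} \right)} = - 15 \frac{176 + 5 \left(13 + \left(-2\right)^{2}\right)}{50 \left(13 + \left(-2\right)^{2}\right)} = - 15 \frac{176 + 5 \left(13 + 4\right)}{50 \left(13 + 4\right)} = - 15 \frac{176 + 5 \cdot 17}{50 \cdot 17} = - 15 \cdot \frac{1}{50} \cdot \frac{1}{17} \left(176 + 85\right) = - 15 \cdot \frac{1}{50} \cdot \frac{1}{17} \cdot 261 = \left(-15\right) \frac{261}{850} = - \frac{783}{170}$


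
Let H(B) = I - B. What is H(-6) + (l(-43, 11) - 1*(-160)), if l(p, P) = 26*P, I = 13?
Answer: 465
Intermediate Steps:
H(B) = 13 - B
H(-6) + (l(-43, 11) - 1*(-160)) = (13 - 1*(-6)) + (26*11 - 1*(-160)) = (13 + 6) + (286 + 160) = 19 + 446 = 465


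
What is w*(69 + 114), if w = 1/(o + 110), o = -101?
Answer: 61/3 ≈ 20.333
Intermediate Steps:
w = ⅑ (w = 1/(-101 + 110) = 1/9 = ⅑ ≈ 0.11111)
w*(69 + 114) = (69 + 114)/9 = (⅑)*183 = 61/3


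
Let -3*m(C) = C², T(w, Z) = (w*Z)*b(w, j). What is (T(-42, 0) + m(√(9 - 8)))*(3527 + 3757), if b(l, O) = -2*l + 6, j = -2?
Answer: -2428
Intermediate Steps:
b(l, O) = 6 - 2*l
T(w, Z) = Z*w*(6 - 2*w) (T(w, Z) = (w*Z)*(6 - 2*w) = (Z*w)*(6 - 2*w) = Z*w*(6 - 2*w))
m(C) = -C²/3
(T(-42, 0) + m(√(9 - 8)))*(3527 + 3757) = (2*0*(-42)*(3 - 1*(-42)) - (√(9 - 8))²/3)*(3527 + 3757) = (2*0*(-42)*(3 + 42) - (√1)²/3)*7284 = (2*0*(-42)*45 - ⅓*1²)*7284 = (0 - ⅓*1)*7284 = (0 - ⅓)*7284 = -⅓*7284 = -2428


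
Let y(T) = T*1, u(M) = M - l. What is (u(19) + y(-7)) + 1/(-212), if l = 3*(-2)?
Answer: 3815/212 ≈ 17.995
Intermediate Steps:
l = -6
u(M) = 6 + M (u(M) = M - 1*(-6) = M + 6 = 6 + M)
y(T) = T
(u(19) + y(-7)) + 1/(-212) = ((6 + 19) - 7) + 1/(-212) = (25 - 7) - 1/212 = 18 - 1/212 = 3815/212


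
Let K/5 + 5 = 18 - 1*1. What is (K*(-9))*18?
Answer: -9720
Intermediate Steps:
K = 60 (K = -25 + 5*(18 - 1*1) = -25 + 5*(18 - 1) = -25 + 5*17 = -25 + 85 = 60)
(K*(-9))*18 = (60*(-9))*18 = -540*18 = -9720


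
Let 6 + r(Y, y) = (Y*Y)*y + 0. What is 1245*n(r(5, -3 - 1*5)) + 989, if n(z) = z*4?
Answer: -1024891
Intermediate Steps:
r(Y, y) = -6 + y*Y² (r(Y, y) = -6 + ((Y*Y)*y + 0) = -6 + (Y²*y + 0) = -6 + (y*Y² + 0) = -6 + y*Y²)
n(z) = 4*z
1245*n(r(5, -3 - 1*5)) + 989 = 1245*(4*(-6 + (-3 - 1*5)*5²)) + 989 = 1245*(4*(-6 + (-3 - 5)*25)) + 989 = 1245*(4*(-6 - 8*25)) + 989 = 1245*(4*(-6 - 200)) + 989 = 1245*(4*(-206)) + 989 = 1245*(-824) + 989 = -1025880 + 989 = -1024891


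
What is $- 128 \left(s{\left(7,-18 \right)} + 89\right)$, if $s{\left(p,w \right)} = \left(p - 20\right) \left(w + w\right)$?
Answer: $-71296$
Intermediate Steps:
$s{\left(p,w \right)} = 2 w \left(-20 + p\right)$ ($s{\left(p,w \right)} = \left(-20 + p\right) 2 w = 2 w \left(-20 + p\right)$)
$- 128 \left(s{\left(7,-18 \right)} + 89\right) = - 128 \left(2 \left(-18\right) \left(-20 + 7\right) + 89\right) = - 128 \left(2 \left(-18\right) \left(-13\right) + 89\right) = - 128 \left(468 + 89\right) = \left(-128\right) 557 = -71296$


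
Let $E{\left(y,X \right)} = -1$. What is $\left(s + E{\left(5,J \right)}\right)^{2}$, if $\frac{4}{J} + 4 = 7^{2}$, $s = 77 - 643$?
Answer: $321489$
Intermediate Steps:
$s = -566$ ($s = 77 - 643 = -566$)
$J = \frac{4}{45}$ ($J = \frac{4}{-4 + 7^{2}} = \frac{4}{-4 + 49} = \frac{4}{45} \approx 0.088889$)
$\left(s + E{\left(5,J \right)}\right)^{2} = \left(-566 - 1\right)^{2} = \left(-567\right)^{2} = 321489$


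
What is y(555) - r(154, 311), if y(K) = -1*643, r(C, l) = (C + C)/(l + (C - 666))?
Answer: -128935/201 ≈ -641.47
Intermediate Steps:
r(C, l) = 2*C/(-666 + C + l) (r(C, l) = (2*C)/(l + (-666 + C)) = (2*C)/(-666 + C + l) = 2*C/(-666 + C + l))
y(K) = -643
y(555) - r(154, 311) = -643 - 2*154/(-666 + 154 + 311) = -643 - 2*154/(-201) = -643 - 2*154*(-1)/201 = -643 - 1*(-308/201) = -643 + 308/201 = -128935/201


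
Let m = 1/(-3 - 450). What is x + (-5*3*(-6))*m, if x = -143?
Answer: -21623/151 ≈ -143.20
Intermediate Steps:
m = -1/453 (m = 1/(-453) = -1/453 ≈ -0.0022075)
x + (-5*3*(-6))*m = -143 + (-5*3*(-6))*(-1/453) = -143 - 15*(-6)*(-1/453) = -143 + 90*(-1/453) = -143 - 30/151 = -21623/151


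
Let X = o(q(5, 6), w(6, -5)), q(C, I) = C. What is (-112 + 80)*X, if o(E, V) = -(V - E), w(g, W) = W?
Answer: -320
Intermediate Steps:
o(E, V) = E - V
X = 10 (X = 5 - 1*(-5) = 5 + 5 = 10)
(-112 + 80)*X = (-112 + 80)*10 = -32*10 = -320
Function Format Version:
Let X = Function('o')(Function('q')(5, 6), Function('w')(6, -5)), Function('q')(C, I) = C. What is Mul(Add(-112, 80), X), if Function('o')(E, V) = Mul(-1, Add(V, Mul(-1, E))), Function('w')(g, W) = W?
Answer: -320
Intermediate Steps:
Function('o')(E, V) = Add(E, Mul(-1, V))
X = 10 (X = Add(5, Mul(-1, -5)) = Add(5, 5) = 10)
Mul(Add(-112, 80), X) = Mul(Add(-112, 80), 10) = Mul(-32, 10) = -320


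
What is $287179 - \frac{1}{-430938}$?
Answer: $\frac{123756343903}{430938} \approx 2.8718 \cdot 10^{5}$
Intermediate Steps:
$287179 - \frac{1}{-430938} = 287179 - - \frac{1}{430938} = 287179 + \frac{1}{430938} = \frac{123756343903}{430938}$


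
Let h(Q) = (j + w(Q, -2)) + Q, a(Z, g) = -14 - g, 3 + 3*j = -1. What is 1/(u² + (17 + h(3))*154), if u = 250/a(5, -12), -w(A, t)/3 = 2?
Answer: 3/52727 ≈ 5.6897e-5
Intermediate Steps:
w(A, t) = -6 (w(A, t) = -3*2 = -6)
j = -4/3 (j = -1 + (⅓)*(-1) = -1 - ⅓ = -4/3 ≈ -1.3333)
h(Q) = -22/3 + Q (h(Q) = (-4/3 - 6) + Q = -22/3 + Q)
u = -125 (u = 250/(-14 - 1*(-12)) = 250/(-14 + 12) = 250/(-2) = 250*(-½) = -125)
1/(u² + (17 + h(3))*154) = 1/((-125)² + (17 + (-22/3 + 3))*154) = 1/(15625 + (17 - 13/3)*154) = 1/(15625 + (38/3)*154) = 1/(15625 + 5852/3) = 1/(52727/3) = 3/52727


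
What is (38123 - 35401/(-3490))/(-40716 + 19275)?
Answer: -44361557/24943030 ≈ -1.7785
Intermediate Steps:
(38123 - 35401/(-3490))/(-40716 + 19275) = (38123 - 35401*(-1/3490))/(-21441) = (38123 + 35401/3490)*(-1/21441) = (133084671/3490)*(-1/21441) = -44361557/24943030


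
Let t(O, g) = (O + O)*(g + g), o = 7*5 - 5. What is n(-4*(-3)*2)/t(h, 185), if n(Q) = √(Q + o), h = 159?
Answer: √6/39220 ≈ 6.2455e-5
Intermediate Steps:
o = 30 (o = 35 - 5 = 30)
n(Q) = √(30 + Q) (n(Q) = √(Q + 30) = √(30 + Q))
t(O, g) = 4*O*g (t(O, g) = (2*O)*(2*g) = 4*O*g)
n(-4*(-3)*2)/t(h, 185) = √(30 - 4*(-3)*2)/((4*159*185)) = √(30 + 12*2)/117660 = √(30 + 24)*(1/117660) = √54*(1/117660) = (3*√6)*(1/117660) = √6/39220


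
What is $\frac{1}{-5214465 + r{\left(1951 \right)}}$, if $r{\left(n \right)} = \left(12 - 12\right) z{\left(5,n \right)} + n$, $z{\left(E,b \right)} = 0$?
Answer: $- \frac{1}{5212514} \approx -1.9185 \cdot 10^{-7}$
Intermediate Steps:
$r{\left(n \right)} = n$ ($r{\left(n \right)} = \left(12 - 12\right) 0 + n = 0 \cdot 0 + n = 0 + n = n$)
$\frac{1}{-5214465 + r{\left(1951 \right)}} = \frac{1}{-5214465 + 1951} = \frac{1}{-5212514} = - \frac{1}{5212514}$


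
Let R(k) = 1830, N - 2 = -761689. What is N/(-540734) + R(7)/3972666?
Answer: 504486265127/358025929474 ≈ 1.4091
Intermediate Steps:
N = -761687 (N = 2 - 761689 = -761687)
N/(-540734) + R(7)/3972666 = -761687/(-540734) + 1830/3972666 = -761687*(-1/540734) + 1830*(1/3972666) = 761687/540734 + 305/662111 = 504486265127/358025929474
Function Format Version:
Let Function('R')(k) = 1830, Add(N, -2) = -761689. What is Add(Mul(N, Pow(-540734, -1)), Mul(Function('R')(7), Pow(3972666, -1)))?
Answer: Rational(504486265127, 358025929474) ≈ 1.4091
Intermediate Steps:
N = -761687 (N = Add(2, -761689) = -761687)
Add(Mul(N, Pow(-540734, -1)), Mul(Function('R')(7), Pow(3972666, -1))) = Add(Mul(-761687, Pow(-540734, -1)), Mul(1830, Pow(3972666, -1))) = Add(Mul(-761687, Rational(-1, 540734)), Mul(1830, Rational(1, 3972666))) = Add(Rational(761687, 540734), Rational(305, 662111)) = Rational(504486265127, 358025929474)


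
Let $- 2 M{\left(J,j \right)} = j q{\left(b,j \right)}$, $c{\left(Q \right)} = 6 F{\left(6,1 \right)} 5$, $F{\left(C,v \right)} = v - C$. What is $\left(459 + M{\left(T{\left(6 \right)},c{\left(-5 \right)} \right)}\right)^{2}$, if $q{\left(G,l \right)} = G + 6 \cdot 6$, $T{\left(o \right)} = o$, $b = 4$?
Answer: $11964681$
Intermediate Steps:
$q{\left(G,l \right)} = 36 + G$ ($q{\left(G,l \right)} = G + 36 = 36 + G$)
$c{\left(Q \right)} = -150$ ($c{\left(Q \right)} = 6 \left(1 - 6\right) 5 = 6 \left(-5\right) 5 = \left(-30\right) 5 = -150$)
$M{\left(J,j \right)} = - 20 j$ ($M{\left(J,j \right)} = - \frac{j \left(36 + 4\right)}{2} = - \frac{j 40}{2} = - \frac{40 j}{2} = - 20 j$)
$\left(459 + M{\left(T{\left(6 \right)},c{\left(-5 \right)} \right)}\right)^{2} = \left(459 - -3000\right)^{2} = \left(459 + 3000\right)^{2} = 3459^{2} = 11964681$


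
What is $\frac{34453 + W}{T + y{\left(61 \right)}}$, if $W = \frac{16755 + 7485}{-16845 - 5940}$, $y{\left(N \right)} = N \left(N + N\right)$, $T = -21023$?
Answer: $- \frac{52332491}{20629539} \approx -2.5368$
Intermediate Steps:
$y{\left(N \right)} = 2 N^{2}$ ($y{\left(N \right)} = N 2 N = 2 N^{2}$)
$W = - \frac{1616}{1519}$ ($W = \frac{24240}{-22785} = 24240 \left(- \frac{1}{22785}\right) = - \frac{1616}{1519} \approx -1.0639$)
$\frac{34453 + W}{T + y{\left(61 \right)}} = \frac{34453 - \frac{1616}{1519}}{-21023 + 2 \cdot 61^{2}} = \frac{52332491}{1519 \left(-21023 + 2 \cdot 3721\right)} = \frac{52332491}{1519 \left(-21023 + 7442\right)} = \frac{52332491}{1519 \left(-13581\right)} = \frac{52332491}{1519} \left(- \frac{1}{13581}\right) = - \frac{52332491}{20629539}$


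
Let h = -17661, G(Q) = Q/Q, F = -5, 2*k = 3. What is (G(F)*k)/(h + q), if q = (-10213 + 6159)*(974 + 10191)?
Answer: -3/90561142 ≈ -3.3127e-8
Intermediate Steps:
k = 3/2 (k = (½)*3 = 3/2 ≈ 1.5000)
q = -45262910 (q = -4054*11165 = -45262910)
G(Q) = 1
(G(F)*k)/(h + q) = (1*(3/2))/(-17661 - 45262910) = (3/2)/(-45280571) = (3/2)*(-1/45280571) = -3/90561142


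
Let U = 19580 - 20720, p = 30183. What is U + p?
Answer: 29043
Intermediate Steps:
U = -1140
U + p = -1140 + 30183 = 29043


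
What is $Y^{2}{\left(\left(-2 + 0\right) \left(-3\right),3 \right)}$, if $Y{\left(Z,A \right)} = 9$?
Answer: $81$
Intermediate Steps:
$Y^{2}{\left(\left(-2 + 0\right) \left(-3\right),3 \right)} = 9^{2} = 81$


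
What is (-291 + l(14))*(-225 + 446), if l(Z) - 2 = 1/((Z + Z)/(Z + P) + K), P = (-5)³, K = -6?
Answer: -44349617/694 ≈ -63904.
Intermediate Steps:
P = -125
l(Z) = 2 + 1/(-6 + 2*Z/(-125 + Z)) (l(Z) = 2 + 1/((Z + Z)/(Z - 125) - 6) = 2 + 1/((2*Z)/(-125 + Z) - 6) = 2 + 1/(2*Z/(-125 + Z) - 6) = 2 + 1/(-6 + 2*Z/(-125 + Z)))
(-291 + l(14))*(-225 + 446) = (-291 + (-1375 + 7*14)/(2*(-375 + 2*14)))*(-225 + 446) = (-291 + (-1375 + 98)/(2*(-375 + 28)))*221 = (-291 + (½)*(-1277)/(-347))*221 = (-291 + (½)*(-1/347)*(-1277))*221 = (-291 + 1277/694)*221 = -200677/694*221 = -44349617/694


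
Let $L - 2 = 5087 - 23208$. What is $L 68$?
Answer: $-1232092$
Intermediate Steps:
$L = -18119$ ($L = 2 + \left(5087 - 23208\right) = 2 - 18121 = -18119$)
$L 68 = \left(-18119\right) 68 = -1232092$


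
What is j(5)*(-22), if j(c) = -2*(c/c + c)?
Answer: 264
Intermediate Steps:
j(c) = -2 - 2*c (j(c) = -2*(1 + c) = -2 - 2*c)
j(5)*(-22) = (-2 - 2*5)*(-22) = (-2 - 10)*(-22) = -12*(-22) = 264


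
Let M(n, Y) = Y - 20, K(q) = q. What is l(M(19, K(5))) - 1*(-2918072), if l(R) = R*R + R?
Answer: 2918282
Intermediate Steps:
M(n, Y) = -20 + Y
l(R) = R + R² (l(R) = R² + R = R + R²)
l(M(19, K(5))) - 1*(-2918072) = (-20 + 5)*(1 + (-20 + 5)) - 1*(-2918072) = -15*(1 - 15) + 2918072 = -15*(-14) + 2918072 = 210 + 2918072 = 2918282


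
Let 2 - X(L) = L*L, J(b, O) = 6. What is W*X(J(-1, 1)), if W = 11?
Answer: -374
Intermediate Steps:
X(L) = 2 - L² (X(L) = 2 - L*L = 2 - L²)
W*X(J(-1, 1)) = 11*(2 - 1*6²) = 11*(2 - 1*36) = 11*(2 - 36) = 11*(-34) = -374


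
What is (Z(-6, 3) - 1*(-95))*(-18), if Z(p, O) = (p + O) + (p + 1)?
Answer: -1566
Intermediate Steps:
Z(p, O) = 1 + O + 2*p (Z(p, O) = (O + p) + (1 + p) = 1 + O + 2*p)
(Z(-6, 3) - 1*(-95))*(-18) = ((1 + 3 + 2*(-6)) - 1*(-95))*(-18) = ((1 + 3 - 12) + 95)*(-18) = (-8 + 95)*(-18) = 87*(-18) = -1566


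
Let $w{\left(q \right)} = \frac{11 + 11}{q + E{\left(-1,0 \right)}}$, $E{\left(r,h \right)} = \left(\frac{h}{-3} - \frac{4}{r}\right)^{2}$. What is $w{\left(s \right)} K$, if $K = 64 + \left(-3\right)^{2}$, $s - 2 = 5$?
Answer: $\frac{1606}{23} \approx 69.826$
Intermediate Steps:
$s = 7$ ($s = 2 + 5 = 7$)
$K = 73$ ($K = 64 + 9 = 73$)
$E{\left(r,h \right)} = \left(- \frac{4}{r} - \frac{h}{3}\right)^{2}$ ($E{\left(r,h \right)} = \left(h \left(- \frac{1}{3}\right) - \frac{4}{r}\right)^{2} = \left(- \frac{h}{3} - \frac{4}{r}\right)^{2} = \left(- \frac{4}{r} - \frac{h}{3}\right)^{2}$)
$w{\left(q \right)} = \frac{22}{16 + q}$ ($w{\left(q \right)} = \frac{11 + 11}{q + \frac{\left(12 + 0 \left(-1\right)\right)^{2}}{9 \cdot 1}} = \frac{22}{q + \frac{1}{9} \cdot 1 \left(12 + 0\right)^{2}} = \frac{22}{q + \frac{1}{9} \cdot 1 \cdot 12^{2}} = \frac{22}{q + \frac{1}{9} \cdot 1 \cdot 144} = \frac{22}{q + 16} = \frac{22}{16 + q}$)
$w{\left(s \right)} K = \frac{22}{16 + 7} \cdot 73 = \frac{22}{23} \cdot 73 = \frac{1606}{23}$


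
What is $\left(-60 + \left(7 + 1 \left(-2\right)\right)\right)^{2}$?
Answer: $3025$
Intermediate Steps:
$\left(-60 + \left(7 + 1 \left(-2\right)\right)\right)^{2} = \left(-60 + \left(7 - 2\right)\right)^{2} = \left(-60 + 5\right)^{2} = \left(-55\right)^{2} = 3025$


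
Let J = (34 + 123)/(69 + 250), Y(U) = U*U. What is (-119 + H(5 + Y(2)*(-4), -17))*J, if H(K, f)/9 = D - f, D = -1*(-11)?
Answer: 20881/319 ≈ 65.458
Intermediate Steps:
D = 11
Y(U) = U**2
J = 157/319 ≈ 0.49216
H(K, f) = 99 - 9*f (H(K, f) = 9*(11 - f) = 99 - 9*f)
(-119 + H(5 + Y(2)*(-4), -17))*J = (-119 + (99 - 9*(-17)))*(157/319) = (-119 + (99 + 153))*(157/319) = (-119 + 252)*(157/319) = 133*(157/319) = 20881/319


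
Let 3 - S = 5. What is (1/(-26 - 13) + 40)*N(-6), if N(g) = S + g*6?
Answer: -59242/39 ≈ -1519.0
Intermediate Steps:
S = -2 (S = 3 - 1*5 = 3 - 5 = -2)
N(g) = -2 + 6*g (N(g) = -2 + g*6 = -2 + 6*g)
(1/(-26 - 13) + 40)*N(-6) = (1/(-26 - 13) + 40)*(-2 + 6*(-6)) = (1/(-39) + 40)*(-2 - 36) = (-1/39 + 40)*(-38) = (1559/39)*(-38) = -59242/39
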